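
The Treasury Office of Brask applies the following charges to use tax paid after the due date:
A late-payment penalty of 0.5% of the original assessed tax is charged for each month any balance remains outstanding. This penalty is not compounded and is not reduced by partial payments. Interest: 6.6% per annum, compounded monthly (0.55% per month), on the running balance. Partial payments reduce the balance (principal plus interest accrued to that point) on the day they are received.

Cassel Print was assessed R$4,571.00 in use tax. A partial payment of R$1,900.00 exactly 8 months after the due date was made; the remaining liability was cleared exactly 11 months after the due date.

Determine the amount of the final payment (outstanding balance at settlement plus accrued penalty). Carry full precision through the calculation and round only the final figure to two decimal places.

Balance at month 8: R$4,571.0000 × (1 + 0.0055)^8 = R$4,776.0385…
After R$1,900.00 payment: R$4,776.0385… − R$1,900.00 = R$2,876.0385…
Balance at month 11: R$2,876.0385… × (1 + 0.0055)^3 = R$2,923.7546…
Penalty: 11 × 0.5% × R$4,571.00 = R$251.41…
Final settlement = outstanding balance + penalty = R$2,923.7546… + R$251.41… = R$3,175.16

R$3,175.16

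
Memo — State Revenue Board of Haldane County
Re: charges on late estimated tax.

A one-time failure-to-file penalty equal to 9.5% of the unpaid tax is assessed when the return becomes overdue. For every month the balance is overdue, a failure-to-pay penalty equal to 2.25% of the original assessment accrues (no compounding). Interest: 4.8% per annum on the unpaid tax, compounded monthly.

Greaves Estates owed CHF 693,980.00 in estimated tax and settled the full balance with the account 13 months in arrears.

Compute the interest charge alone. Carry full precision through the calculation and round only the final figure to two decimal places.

Interest (4.8%/yr ÷ 12 = 0.4%/month): CHF 693,980.00 × ((1 + 0.004)^13 − 1) = CHF 36,965.8776…

CHF 36,965.88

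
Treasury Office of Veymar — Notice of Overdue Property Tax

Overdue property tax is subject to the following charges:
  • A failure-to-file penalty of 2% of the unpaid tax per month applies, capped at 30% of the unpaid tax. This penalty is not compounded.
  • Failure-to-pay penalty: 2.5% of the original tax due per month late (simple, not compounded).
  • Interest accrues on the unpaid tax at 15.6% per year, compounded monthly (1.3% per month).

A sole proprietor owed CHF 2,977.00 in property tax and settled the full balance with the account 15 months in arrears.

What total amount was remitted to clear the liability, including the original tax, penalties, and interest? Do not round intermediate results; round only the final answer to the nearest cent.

Failure-to-file: 15 × 2% × CHF 2,977.00 = CHF 893.10, capped at 30% × CHF 2,977.00 = CHF 893.10
Failure-to-pay penalty: 15 × 2.5% × CHF 2,977.00 = CHF 1,116.38…
Interest: CHF 2,977.00 × ((1 + 0.013)^15 − 1) = CHF 2,977.00 × 0.2137848… = CHF 636.4372…
Total = CHF 2,977.00 + CHF 2,009.4750 + CHF 636.4372… = CHF 5,622.91

CHF 5,622.91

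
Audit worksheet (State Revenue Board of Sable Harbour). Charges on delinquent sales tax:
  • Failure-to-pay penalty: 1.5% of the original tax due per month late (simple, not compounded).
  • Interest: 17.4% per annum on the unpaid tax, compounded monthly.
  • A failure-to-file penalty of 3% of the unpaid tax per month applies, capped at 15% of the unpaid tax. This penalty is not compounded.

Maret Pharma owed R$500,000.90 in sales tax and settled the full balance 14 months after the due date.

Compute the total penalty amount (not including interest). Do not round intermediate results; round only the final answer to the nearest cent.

Failure-to-file: 14 × 3% × R$500,000.90 = R$210,000.38…, capped at 15% × R$500,000.90 = R$75,000.14…
Failure-to-pay penalty: 14 × 1.5% × R$500,000.90 = R$105,000.19…
Total penalty = R$75,000.14… + R$105,000.19… = R$180,000.32

R$180,000.32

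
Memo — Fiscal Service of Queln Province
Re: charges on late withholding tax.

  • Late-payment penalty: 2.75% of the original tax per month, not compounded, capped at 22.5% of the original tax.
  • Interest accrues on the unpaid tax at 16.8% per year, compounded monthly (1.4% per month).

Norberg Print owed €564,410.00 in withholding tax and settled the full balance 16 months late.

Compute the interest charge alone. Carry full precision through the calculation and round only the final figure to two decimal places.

Interest: €564,410.00 × ((1 + 0.014)^16 − 1) = €564,410.00 × 0.2491290… = €140,610.8807…

€140,610.88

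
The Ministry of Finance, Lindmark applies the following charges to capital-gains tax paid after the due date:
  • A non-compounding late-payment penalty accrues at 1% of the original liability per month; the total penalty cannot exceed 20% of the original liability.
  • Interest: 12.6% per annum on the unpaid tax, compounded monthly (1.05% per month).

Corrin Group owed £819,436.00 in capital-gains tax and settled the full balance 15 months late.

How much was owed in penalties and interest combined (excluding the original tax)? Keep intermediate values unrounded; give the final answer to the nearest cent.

Penalty: 15 × 1% × £819,436.00 = £122,915.40 (below the 20% cap of £163,887.20)
Interest: £819,436.00 × ((1 + 0.0105)^15 − 1) = £819,436.00 × 0.1696200… = £138,992.6943…
Penalties + interest = £122,915.4000 + £138,992.6943… = £261,908.09

£261,908.09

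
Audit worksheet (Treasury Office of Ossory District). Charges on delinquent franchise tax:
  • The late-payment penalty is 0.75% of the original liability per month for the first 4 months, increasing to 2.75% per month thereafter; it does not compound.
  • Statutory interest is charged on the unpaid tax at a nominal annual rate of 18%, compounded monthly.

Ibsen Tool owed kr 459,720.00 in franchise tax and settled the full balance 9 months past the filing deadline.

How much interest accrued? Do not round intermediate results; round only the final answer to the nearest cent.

Interest (18%/yr ÷ 12 = 1.5%/month): kr 459,720.00 × ((1 + 0.015)^9 − 1) = kr 65,919.2395…

kr 65,919.24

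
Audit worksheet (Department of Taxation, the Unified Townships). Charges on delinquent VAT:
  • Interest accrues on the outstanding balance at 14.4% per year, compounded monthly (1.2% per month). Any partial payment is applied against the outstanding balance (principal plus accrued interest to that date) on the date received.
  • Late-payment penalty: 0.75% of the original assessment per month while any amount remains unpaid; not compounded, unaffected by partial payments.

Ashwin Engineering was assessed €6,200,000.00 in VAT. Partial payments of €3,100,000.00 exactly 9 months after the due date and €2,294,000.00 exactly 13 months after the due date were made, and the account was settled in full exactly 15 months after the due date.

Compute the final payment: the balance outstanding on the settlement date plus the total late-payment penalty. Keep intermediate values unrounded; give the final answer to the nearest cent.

Balance at month 9: €6,200,000.0000 × (1 + 0.012)^9 = €6,902,657.1373…
After €3,100,000.00 payment: €6,902,657.1373… − €3,100,000.00 = €3,802,657.1373…
Balance at month 13: €3,802,657.1373… × (1 + 0.012)^4 = €3,988,496.5385…
After €2,294,000.00 payment: €3,988,496.5385… − €2,294,000.00 = €1,694,496.5385…
Balance at month 15: €1,694,496.5385… × (1 + 0.012)^2 = €1,735,408.4629…
Penalty: 15 × 0.75% × €6,200,000.00 = €697,500.00
Final settlement = outstanding balance + penalty = €1,735,408.4629… + €697,500.00 = €2,432,908.46

€2,432,908.46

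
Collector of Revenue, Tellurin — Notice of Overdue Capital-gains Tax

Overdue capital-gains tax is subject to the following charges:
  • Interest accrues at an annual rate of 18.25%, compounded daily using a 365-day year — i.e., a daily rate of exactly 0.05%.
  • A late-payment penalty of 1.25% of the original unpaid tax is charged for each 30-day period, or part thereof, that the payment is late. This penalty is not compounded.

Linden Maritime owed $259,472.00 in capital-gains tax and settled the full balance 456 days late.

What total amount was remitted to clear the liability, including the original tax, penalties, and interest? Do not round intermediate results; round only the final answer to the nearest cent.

$377,794.80

Penalty periods: ⌈456/30⌉ = 16; penalty = 16 × 1.25% × $259,472.00 = $51,894.40
Interest: $259,472.00 × ((1 + 0.0005)^456 − 1) = $259,472.00 × 0.25601375… = $66,428.4009…
Total = $259,472.00 + $51,894.4000 + $66,428.4009… = $377,794.80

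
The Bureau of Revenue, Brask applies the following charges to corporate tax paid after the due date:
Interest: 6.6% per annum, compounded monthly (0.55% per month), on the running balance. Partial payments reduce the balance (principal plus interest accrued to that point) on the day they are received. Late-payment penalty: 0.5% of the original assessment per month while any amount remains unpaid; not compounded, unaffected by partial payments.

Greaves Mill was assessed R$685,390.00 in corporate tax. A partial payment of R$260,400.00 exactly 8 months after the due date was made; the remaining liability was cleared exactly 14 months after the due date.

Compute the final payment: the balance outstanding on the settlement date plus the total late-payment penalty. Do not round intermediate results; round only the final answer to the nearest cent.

Balance at month 8: R$685,390.0000 × (1 + 0.0055)^8 = R$716,134.1152…
After R$260,400.00 payment: R$716,134.1152… − R$260,400.00 = R$455,734.1152…
Balance at month 14: R$455,734.1152… × (1 + 0.0055)^6 = R$470,981.6531…
Penalty: 14 × 0.5% × R$685,390.00 = R$47,977.30
Final settlement = outstanding balance + penalty = R$470,981.6531… + R$47,977.30 = R$518,958.95

R$518,958.95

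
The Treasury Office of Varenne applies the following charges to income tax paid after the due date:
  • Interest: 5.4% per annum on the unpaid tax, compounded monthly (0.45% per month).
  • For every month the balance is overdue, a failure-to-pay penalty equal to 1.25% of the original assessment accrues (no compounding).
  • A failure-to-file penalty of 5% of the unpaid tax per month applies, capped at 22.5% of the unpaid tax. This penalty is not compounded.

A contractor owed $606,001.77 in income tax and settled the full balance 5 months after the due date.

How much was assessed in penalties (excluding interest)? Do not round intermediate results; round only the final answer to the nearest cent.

Failure-to-file: 5 × 5% × $606,001.77 = $151,500.44…, capped at 22.5% × $606,001.77 = $136,350.40…
Failure-to-pay penalty: 5 × 1.25% × $606,001.77 = $37,875.11…
Total penalty = $136,350.40… + $37,875.11… = $174,225.51

$174,225.51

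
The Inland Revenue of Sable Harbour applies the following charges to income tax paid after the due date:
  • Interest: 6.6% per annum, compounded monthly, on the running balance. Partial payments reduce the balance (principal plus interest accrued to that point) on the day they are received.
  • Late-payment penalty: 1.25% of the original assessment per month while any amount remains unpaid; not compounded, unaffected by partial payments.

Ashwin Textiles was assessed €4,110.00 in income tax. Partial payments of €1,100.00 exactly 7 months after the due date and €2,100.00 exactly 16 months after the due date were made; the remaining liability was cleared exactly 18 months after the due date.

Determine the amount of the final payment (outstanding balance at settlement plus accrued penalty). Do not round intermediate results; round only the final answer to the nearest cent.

€2,169.66

Monthly rate = 6.6% ÷ 12 = 0.55%
Balance at month 7: €4,110.0000 × (1 + 0.0055)^7 = €4,270.8699…
After €1,100.00 payment: €4,270.8699… − €1,100.00 = €3,170.8699…
Balance at month 16: €3,170.8699… × (1 + 0.0055)^9 = €3,331.3258…
After €2,100.00 payment: €3,331.3258… − €2,100.00 = €1,231.3258…
Balance at month 18: €1,231.3258… × (1 + 0.0055)^2 = €1,244.9076…
Penalty: 18 × 1.25% × €4,110.00 = €924.75
Final settlement = outstanding balance + penalty = €1,244.9076… + €924.75 = €2,169.66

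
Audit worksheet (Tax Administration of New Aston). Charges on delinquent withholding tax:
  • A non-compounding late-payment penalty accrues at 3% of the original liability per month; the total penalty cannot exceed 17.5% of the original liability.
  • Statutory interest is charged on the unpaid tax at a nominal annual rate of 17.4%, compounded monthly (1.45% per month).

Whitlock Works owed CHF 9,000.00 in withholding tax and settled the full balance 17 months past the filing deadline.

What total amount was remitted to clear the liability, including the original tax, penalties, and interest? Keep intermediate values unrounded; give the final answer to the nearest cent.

Penalty (uncapped): 17 × 3% × CHF 9,000.00 = CHF 4,590.00; cap = 17.5% × CHF 9,000.00 = CHF 1,575.00 → penalty = CHF 1,575.00
Interest: CHF 9,000.00 × ((1 + 0.0145)^17 − 1) = CHF 9,000.00 × 0.2772764… = CHF 2,495.4872…
Total = CHF 9,000.00 + CHF 1,575.0000 + CHF 2,495.4872… = CHF 13,070.49

CHF 13,070.49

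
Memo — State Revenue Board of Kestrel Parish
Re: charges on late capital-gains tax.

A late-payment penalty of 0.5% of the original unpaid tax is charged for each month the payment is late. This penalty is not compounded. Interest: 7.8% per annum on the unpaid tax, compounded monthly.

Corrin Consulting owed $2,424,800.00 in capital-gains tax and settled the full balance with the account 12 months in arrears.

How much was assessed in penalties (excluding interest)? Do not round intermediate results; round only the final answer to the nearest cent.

$145,488.00

Late-payment penalty = 0.5% × $2,424,800.00 × 12 mo = $145,488.00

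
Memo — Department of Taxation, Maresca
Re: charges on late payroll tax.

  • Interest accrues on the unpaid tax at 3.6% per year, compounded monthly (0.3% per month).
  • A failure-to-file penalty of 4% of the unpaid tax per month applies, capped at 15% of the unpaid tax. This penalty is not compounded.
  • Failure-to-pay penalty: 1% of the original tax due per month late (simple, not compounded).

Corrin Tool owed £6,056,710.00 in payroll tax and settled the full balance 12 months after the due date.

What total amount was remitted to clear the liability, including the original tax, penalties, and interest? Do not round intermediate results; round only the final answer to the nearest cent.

Failure-to-file: 12 × 4% × £6,056,710.00 = £2,907,220.80, capped at 15% × £6,056,710.00 = £908,506.50
Failure-to-pay penalty: 12 × 1% × £6,056,710.00 = £726,805.20
Interest: £6,056,710.00 × ((1 + 0.003)^12 − 1) = £6,056,710.00 × 0.0366000… = £221,675.4666…
Total = £6,056,710.00 + £1,635,311.7000 + £221,675.4666… = £7,913,697.17

£7,913,697.17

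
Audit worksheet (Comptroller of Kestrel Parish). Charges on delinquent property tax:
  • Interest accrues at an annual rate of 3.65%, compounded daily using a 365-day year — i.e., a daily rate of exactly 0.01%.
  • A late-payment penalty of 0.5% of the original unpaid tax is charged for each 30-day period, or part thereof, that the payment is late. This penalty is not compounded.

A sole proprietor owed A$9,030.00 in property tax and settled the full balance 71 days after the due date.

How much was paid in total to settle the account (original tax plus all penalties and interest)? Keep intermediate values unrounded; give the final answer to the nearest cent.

Penalty periods: ⌈71/30⌉ = 3; penalty = 3 × 0.5% × A$9,030.00 = A$135.45
Interest: A$9,030.00 × ((1 + 0.0001)^71 − 1) = A$9,030.00 × 0.00712491… = A$64.3379…
Total = A$9,030.00 + A$135.4500 + A$64.3379… = A$9,229.79

A$9,229.79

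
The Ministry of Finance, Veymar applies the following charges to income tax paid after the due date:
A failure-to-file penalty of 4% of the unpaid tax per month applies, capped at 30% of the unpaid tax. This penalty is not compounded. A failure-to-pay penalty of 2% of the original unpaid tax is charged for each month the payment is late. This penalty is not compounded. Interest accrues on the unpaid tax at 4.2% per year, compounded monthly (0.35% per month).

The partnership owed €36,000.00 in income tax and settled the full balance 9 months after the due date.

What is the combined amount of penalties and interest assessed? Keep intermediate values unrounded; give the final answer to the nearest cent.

€18,430.01

Failure-to-file: 9 × 4% × €36,000.00 = €12,960.00, capped at 30% × €36,000.00 = €10,800.00
Failure-to-pay penalty = 2% × €36,000.00 × 9 mo = €6,480.00
Interest: €36,000.00 × ((1 + 0.0035)^9 − 1) = €36,000.00 × 0.0319446… = €1,150.0063…
Penalties + interest = €17,280.0000 + €1,150.0063… = €18,430.01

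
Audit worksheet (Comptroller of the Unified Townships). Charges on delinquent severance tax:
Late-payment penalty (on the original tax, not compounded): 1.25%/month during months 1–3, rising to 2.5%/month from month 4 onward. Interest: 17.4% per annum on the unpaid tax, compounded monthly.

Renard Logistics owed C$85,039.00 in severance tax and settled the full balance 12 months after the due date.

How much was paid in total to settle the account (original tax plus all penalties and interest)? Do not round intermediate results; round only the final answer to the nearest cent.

Penalty, months 1–3: 3 × 1.25% × C$85,039.00 = C$3,188.96…
Penalty, months 4–12: 9 × 2.5% × C$85,039.00 = C$19,133.78…
Interest (17.4%/yr ÷ 12 = 1.45%/month): C$85,039.00 × ((1 + 0.0145)^12 − 1) = C$16,035.7698…
Total = C$85,039.00 + C$22,322.7375 + C$16,035.7698… = C$123,397.51

C$123,397.51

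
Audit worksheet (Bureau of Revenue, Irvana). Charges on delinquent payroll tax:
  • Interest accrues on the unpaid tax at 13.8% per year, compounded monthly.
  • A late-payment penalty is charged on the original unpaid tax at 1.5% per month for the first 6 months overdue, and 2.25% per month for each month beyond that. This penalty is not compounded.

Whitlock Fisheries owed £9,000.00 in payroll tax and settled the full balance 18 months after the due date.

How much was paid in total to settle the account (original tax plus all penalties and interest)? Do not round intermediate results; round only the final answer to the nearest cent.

Penalty, months 1–6: 6 × 1.5% × £9,000.00 = £810.00
Penalty, months 7–18: 12 × 2.25% × £9,000.00 = £2,430.00
Interest (13.8%/yr ÷ 12 = 1.15%/month): £9,000.00 × ((1 + 0.0115)^18 − 1) = £2,056.7751…
Total = £9,000.00 + £3,240.0000 + £2,056.7751… = £14,296.78

£14,296.78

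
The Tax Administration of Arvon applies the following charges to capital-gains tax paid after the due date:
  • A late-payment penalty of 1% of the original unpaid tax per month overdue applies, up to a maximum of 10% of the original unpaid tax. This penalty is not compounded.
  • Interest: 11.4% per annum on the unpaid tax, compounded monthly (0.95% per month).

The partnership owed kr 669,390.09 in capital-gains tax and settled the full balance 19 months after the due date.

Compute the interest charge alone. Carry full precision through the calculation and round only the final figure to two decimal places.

kr 131,733.32

Interest: kr 669,390.09 × ((1 + 0.0095)^19 − 1) = kr 669,390.09 × 0.1967960… = kr 131,733.3167…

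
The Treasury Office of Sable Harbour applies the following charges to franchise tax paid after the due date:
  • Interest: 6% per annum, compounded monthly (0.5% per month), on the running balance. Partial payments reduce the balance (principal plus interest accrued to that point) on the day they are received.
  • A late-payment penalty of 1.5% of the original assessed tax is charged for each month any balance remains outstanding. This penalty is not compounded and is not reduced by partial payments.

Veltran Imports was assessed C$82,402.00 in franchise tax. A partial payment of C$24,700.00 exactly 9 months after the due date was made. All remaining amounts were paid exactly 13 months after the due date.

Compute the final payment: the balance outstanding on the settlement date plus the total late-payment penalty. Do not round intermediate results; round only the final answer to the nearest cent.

Balance at month 9: C$82,402.0000 × (1 + 0.005)^9 = C$86,185.1235…
After C$24,700.00 payment: C$86,185.1235… − C$24,700.00 = C$61,485.1235…
Balance at month 13: C$61,485.1235… × (1 + 0.005)^4 = C$62,724.0796…
Penalty: 13 × 1.5% × C$82,402.00 = C$16,068.39
Final settlement = outstanding balance + penalty = C$62,724.0796… + C$16,068.39 = C$78,792.47

C$78,792.47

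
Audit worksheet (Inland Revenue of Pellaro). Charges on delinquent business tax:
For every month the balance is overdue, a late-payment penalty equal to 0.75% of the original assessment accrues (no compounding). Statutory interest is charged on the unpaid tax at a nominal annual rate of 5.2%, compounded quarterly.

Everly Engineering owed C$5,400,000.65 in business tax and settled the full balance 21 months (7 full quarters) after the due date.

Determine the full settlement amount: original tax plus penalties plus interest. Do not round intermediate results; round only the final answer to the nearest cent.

Late-payment penalty = 0.75% × C$5,400,000.65 × 21 mo = C$850,500.10…
Interest (5.2%/yr ÷ 4 = 1.3%/quarter): C$5,400,000.65 × ((1 + 0.013)^7 − 1) = C$510,985.3348…
Total = C$5,400,000.65 + C$850,500.1024… + C$510,985.3348… = C$6,761,486.09

C$6,761,486.09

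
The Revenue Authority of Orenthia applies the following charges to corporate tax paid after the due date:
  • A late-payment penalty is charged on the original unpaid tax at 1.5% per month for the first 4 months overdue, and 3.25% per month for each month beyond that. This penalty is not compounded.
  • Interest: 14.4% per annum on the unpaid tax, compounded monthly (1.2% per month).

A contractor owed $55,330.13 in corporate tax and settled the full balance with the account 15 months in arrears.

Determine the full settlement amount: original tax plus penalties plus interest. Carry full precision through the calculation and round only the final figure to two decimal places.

$89,271.59

Penalty, months 1–4: 4 × 1.5% × $55,330.13 = $3,319.81…
Penalty, months 5–15: 11 × 3.25% × $55,330.13 = $19,780.52…
Interest: $55,330.13 × ((1 + 0.012)^15 − 1) = $55,330.13 × 0.1959353… = $10,841.1260…
Total = $55,330.13 + $23,100.3293… + $10,841.1260… = $89,271.59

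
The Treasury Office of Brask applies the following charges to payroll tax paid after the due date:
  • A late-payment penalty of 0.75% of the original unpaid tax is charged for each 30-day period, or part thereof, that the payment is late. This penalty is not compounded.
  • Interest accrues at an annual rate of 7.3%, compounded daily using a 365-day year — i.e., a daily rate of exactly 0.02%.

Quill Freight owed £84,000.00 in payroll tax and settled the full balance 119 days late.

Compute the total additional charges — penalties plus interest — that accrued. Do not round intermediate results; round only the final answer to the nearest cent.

£4,542.98

Penalty periods: ⌈119/30⌉ = 4; penalty = 4 × 0.75% × £84,000.00 = £2,520.00
Interest: £84,000.00 × ((1 + 0.0002)^119 − 1) = £84,000.00 × 0.02408304… = £2,022.9756…
Penalties + interest = £2,520.0000 + £2,022.9756… = £4,542.98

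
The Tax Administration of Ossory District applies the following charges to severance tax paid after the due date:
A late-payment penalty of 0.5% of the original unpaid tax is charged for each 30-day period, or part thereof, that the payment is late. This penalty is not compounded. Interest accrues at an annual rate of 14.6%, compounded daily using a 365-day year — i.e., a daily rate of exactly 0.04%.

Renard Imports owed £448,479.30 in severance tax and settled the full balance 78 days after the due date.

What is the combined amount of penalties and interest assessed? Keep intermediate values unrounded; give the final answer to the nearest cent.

Penalty periods: ⌈78/30⌉ = 3; penalty = 3 × 0.5% × £448,479.30 = £6,727.19…
Interest: £448,479.30 × ((1 + 0.0004)^78 − 1) = £448,479.30 × 0.03168539… = £14,210.2396…
Penalties + interest = £6,727.1895 + £14,210.2396… = £20,937.43

£20,937.43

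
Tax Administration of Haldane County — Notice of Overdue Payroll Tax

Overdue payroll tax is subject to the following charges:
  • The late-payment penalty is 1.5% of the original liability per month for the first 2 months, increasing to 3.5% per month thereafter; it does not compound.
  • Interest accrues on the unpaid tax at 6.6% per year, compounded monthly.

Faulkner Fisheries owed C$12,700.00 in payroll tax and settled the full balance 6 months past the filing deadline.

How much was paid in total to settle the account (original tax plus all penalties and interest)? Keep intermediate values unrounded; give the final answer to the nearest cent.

Penalty, months 1–2: 2 × 1.5% × C$12,700.00 = C$381.00
Penalty, months 3–6: 4 × 3.5% × C$12,700.00 = C$1,778.00
Interest (6.6%/yr ÷ 12 = 0.55%/month): C$12,700.00 × ((1 + 0.0055)^6 − 1) = C$424.9051…
Total = C$12,700.00 + C$2,159.0000 + C$424.9051… = C$15,283.91

C$15,283.91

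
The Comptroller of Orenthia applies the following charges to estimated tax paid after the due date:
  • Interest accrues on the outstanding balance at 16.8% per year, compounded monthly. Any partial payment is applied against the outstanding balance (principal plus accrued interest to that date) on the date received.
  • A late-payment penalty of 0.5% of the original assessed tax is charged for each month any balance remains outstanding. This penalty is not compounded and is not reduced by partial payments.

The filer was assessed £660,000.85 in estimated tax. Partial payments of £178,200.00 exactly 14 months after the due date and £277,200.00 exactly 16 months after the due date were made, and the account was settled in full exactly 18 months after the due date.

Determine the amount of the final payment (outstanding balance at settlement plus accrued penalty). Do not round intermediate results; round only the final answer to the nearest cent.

£433,665.12

Monthly rate = 16.8% ÷ 12 = 1.4%
Balance at month 14: £660,000.8500 × (1 + 0.014)^14 = £801,818.1169…
After £178,200.00 payment: £801,818.1169… − £178,200.00 = £623,618.1169…
Balance at month 16: £623,618.1169… × (1 + 0.014)^2 = £641,201.6533…
After £277,200.00 payment: £641,201.6533… − £277,200.00 = £364,001.6533…
Balance at month 18: £364,001.6533… × (1 + 0.014)^2 = £374,265.0440…
Penalty: 18 × 0.5% × £660,000.85 = £59,400.08…
Final settlement = outstanding balance + penalty = £374,265.0440… + £59,400.08… = £433,665.12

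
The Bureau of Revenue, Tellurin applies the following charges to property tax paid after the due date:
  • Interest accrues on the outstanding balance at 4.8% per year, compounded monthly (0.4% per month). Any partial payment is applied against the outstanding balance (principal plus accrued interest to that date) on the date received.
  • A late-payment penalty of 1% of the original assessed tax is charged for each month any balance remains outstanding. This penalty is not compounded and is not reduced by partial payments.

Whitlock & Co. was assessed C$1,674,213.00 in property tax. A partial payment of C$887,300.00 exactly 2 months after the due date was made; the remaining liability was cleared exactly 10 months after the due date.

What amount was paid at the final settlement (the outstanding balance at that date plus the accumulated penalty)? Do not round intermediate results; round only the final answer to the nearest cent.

C$993,726.90

Balance at month 2: C$1,674,213.0000 × (1 + 0.004)^2 = C$1,687,633.4914…
After C$887,300.00 payment: C$1,687,633.4914… − C$887,300.00 = C$800,333.4914…
Balance at month 10: C$800,333.4914… × (1 + 0.004)^8 = C$826,305.5953…
Penalty: 10 × 1% × C$1,674,213.00 = C$167,421.30
Final settlement = outstanding balance + penalty = C$826,305.5953… + C$167,421.30 = C$993,726.90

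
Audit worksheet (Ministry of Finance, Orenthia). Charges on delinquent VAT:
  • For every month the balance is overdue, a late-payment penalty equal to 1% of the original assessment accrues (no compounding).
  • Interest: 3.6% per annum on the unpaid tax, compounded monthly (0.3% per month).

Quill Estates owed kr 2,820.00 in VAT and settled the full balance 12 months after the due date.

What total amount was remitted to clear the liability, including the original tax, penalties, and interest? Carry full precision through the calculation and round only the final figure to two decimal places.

kr 3,261.61

Late-payment penalty = 1% × kr 2,820.00 × 12 mo = kr 338.40
Interest: kr 2,820.00 × ((1 + 0.003)^12 − 1) = kr 2,820.00 × 0.0366000… = kr 103.2119…
Total = kr 2,820.00 + kr 338.4000 + kr 103.2119… = kr 3,261.61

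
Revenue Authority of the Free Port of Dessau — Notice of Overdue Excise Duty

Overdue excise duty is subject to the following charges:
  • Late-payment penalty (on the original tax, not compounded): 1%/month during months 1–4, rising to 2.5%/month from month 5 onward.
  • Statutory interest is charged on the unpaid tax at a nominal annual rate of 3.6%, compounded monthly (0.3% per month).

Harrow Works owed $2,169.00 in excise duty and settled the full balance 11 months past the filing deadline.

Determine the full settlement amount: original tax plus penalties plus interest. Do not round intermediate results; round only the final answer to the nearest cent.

Penalty, months 1–4: 4 × 1% × $2,169.00 = $86.76
Penalty, months 5–11: 7 × 2.5% × $2,169.00 = $379.58…
Interest: $2,169.00 × ((1 + 0.003)^11 − 1) = $2,169.00 × 0.0334995… = $72.6604…
Total = $2,169.00 + $466.3350 + $72.6604… = $2,708.00

$2,708.00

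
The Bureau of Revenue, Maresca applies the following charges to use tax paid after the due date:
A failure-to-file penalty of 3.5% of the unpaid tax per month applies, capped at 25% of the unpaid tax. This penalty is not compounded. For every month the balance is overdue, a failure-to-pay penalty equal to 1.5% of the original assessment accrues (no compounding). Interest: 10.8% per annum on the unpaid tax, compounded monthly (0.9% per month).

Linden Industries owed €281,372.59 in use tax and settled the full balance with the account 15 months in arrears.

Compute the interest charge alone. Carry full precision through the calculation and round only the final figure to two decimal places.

€40,474.27

Interest: €281,372.59 × ((1 + 0.009)^15 − 1) = €281,372.59 × 0.1438458… = €40,474.2740…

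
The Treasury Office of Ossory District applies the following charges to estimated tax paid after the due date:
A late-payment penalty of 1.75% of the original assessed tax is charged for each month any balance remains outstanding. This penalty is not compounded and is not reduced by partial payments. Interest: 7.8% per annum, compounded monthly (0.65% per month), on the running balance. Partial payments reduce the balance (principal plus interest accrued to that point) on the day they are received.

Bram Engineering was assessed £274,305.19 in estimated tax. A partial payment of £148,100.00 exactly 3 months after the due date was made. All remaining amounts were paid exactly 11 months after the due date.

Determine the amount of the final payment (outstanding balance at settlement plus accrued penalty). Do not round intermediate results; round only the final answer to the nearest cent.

Balance at month 3: £274,305.1900 × (1 + 0.0065)^3 = £279,688.9847…
After £148,100.00 payment: £279,688.9847… − £148,100.00 = £131,588.9847…
Balance at month 11: £131,588.9847… × (1 + 0.0065)^8 = £138,589.3219…
Penalty: 11 × 1.75% × £274,305.19 = £52,803.75…
Final settlement = outstanding balance + penalty = £138,589.3219… + £52,803.75… = £191,393.07

£191,393.07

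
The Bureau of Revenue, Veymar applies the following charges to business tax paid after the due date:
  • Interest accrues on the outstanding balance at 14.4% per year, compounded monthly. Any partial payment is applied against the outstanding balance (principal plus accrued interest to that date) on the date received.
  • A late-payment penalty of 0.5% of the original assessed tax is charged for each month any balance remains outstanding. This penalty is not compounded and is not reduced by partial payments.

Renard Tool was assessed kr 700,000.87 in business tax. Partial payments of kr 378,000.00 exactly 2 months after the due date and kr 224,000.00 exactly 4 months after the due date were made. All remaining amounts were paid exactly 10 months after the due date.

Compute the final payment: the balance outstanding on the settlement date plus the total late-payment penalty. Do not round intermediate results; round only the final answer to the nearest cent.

kr 167,216.39

Monthly rate = 14.4% ÷ 12 = 1.2%
Balance at month 2: kr 700,000.8700 × (1 + 0.012)^2 = kr 716,901.6910…
After kr 378,000.00 payment: kr 716,901.6910… − kr 378,000.00 = kr 338,901.6910…
Balance at month 4: kr 338,901.6910… × (1 + 0.012)^2 = kr 347,084.1334…
After kr 224,000.00 payment: kr 347,084.1334… − kr 224,000.00 = kr 123,084.1334…
Balance at month 10: kr 123,084.1334… × (1 + 0.012)^6 = kr 132,216.3450…
Penalty: 10 × 0.5% × kr 700,000.87 = kr 35,000.04…
Final settlement = outstanding balance + penalty = kr 132,216.3450… + kr 35,000.04… = kr 167,216.39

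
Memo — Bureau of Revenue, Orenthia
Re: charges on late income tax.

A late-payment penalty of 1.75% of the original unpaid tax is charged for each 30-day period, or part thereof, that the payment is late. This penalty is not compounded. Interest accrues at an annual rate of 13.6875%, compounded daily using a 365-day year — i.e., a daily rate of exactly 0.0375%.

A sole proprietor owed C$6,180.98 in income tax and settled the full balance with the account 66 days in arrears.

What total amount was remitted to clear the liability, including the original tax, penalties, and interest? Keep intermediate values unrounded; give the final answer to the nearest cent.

C$6,660.34

Penalty periods: ⌈66/30⌉ = 3; penalty = 3 × 1.75% × C$6,180.98 = C$324.50…
Interest: C$6,180.98 × ((1 + 0.000375)^66 − 1) = C$6,180.98 × 0.02505407… = C$154.8587…
Total = C$6,180.98 + C$324.5015… + C$154.8587… = C$6,660.34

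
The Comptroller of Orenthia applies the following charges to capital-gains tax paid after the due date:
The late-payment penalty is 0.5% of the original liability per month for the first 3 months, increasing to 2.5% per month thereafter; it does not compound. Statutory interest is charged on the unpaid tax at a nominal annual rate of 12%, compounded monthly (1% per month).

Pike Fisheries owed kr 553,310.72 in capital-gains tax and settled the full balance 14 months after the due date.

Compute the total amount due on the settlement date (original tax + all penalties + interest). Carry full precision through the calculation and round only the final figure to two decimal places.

kr 796,476.51

Penalty, months 1–3: 3 × 0.5% × kr 553,310.72 = kr 8,299.66…
Penalty, months 4–14: 11 × 2.5% × kr 553,310.72 = kr 152,160.45…
Interest: kr 553,310.72 × ((1 + 0.01)^14 − 1) = kr 553,310.72 × 0.1494742… = kr 82,705.6845…
Total = kr 553,310.72 + kr 160,460.1088 + kr 82,705.6845… = kr 796,476.51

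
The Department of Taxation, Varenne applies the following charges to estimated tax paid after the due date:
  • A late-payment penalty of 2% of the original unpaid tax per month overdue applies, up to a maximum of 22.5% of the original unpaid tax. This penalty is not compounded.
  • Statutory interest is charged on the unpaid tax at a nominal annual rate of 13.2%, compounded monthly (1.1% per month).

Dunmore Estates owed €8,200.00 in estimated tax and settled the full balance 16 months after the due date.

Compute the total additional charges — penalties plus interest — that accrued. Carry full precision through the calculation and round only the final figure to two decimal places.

Penalty (uncapped): 16 × 2% × €8,200.00 = €2,624.00; cap = 22.5% × €8,200.00 = €1,845.00 → penalty = €1,845.00
Interest: €8,200.00 × ((1 + 0.011)^16 − 1) = €8,200.00 × 0.1912927… = €1,568.6003…
Penalties + interest = €1,845.0000 + €1,568.6003… = €3,413.60

€3,413.60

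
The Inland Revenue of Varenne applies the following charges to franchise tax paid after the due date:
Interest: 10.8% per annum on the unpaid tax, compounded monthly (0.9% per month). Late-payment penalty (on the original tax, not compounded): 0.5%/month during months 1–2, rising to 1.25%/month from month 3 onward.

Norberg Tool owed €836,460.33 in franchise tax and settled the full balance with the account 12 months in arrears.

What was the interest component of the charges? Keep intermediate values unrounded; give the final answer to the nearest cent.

Interest: €836,460.33 × ((1 + 0.009)^12 − 1) = €836,460.33 × 0.1135097… = €94,946.3402…

€94,946.34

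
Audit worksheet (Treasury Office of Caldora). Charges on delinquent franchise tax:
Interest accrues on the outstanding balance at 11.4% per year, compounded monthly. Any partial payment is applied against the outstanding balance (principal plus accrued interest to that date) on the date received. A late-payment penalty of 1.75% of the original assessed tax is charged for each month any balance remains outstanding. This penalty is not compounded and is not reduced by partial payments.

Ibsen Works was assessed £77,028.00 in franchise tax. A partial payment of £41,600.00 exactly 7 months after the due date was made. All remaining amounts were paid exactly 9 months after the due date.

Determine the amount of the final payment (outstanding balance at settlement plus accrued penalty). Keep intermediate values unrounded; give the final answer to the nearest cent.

£53,607.54

Monthly rate = 11.4% ÷ 12 = 0.95%
Balance at month 7: £77,028.0000 × (1 + 0.0095)^7 = £82,298.6829…
After £41,600.00 payment: £82,298.6829… − £41,600.00 = £40,698.6829…
Balance at month 9: £40,698.6829… × (1 + 0.0095)^2 = £41,475.6309…
Penalty: 9 × 1.75% × £77,028.00 = £12,131.91
Final settlement = outstanding balance + penalty = £41,475.6309… + £12,131.91 = £53,607.54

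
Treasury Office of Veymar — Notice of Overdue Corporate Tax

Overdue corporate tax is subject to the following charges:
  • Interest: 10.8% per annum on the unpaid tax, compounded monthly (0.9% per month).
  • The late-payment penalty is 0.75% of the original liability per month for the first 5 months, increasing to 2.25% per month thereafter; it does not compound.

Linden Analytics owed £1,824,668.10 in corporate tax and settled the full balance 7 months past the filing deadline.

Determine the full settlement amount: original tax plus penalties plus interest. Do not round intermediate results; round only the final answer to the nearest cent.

Penalty, months 1–5: 5 × 0.75% × £1,824,668.10 = £68,425.05…
Penalty, months 6–7: 2 × 2.25% × £1,824,668.10 = £82,110.06…
Interest: £1,824,668.10 × ((1 + 0.009)^7 − 1) = £1,824,668.10 × 0.0647267… = £118,104.8284…
Total = £1,824,668.10 + £150,535.1183… + £118,104.8284… = £2,093,308.05

£2,093,308.05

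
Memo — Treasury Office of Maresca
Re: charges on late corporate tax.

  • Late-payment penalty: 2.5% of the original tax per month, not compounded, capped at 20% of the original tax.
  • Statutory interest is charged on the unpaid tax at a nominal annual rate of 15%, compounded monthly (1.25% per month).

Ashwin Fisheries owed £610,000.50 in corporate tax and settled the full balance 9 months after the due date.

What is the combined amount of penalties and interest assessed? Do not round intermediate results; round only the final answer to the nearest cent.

£194,158.39

Penalty (uncapped): 9 × 2.5% × £610,000.50 = £137,250.11…; cap = 20% × £610,000.50 = £122,000.10 → penalty = £122,000.10
Interest: £610,000.50 × ((1 + 0.0125)^9 − 1) = £610,000.50 × 0.1182922… = £72,158.2874…
Penalties + interest = £122,000.1000 + £72,158.2874… = £194,158.39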